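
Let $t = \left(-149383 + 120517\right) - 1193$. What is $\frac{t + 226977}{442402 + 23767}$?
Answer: $\frac{196918}{466169} \approx 0.42242$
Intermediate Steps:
$t = -30059$ ($t = -28866 - 1193 = -30059$)
$\frac{t + 226977}{442402 + 23767} = \frac{-30059 + 226977}{442402 + 23767} = \frac{196918}{466169}$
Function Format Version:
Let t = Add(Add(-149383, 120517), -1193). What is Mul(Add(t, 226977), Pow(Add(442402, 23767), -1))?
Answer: Rational(196918, 466169) ≈ 0.42242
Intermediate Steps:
t = -30059 (t = Add(-28866, -1193) = -30059)
Mul(Add(t, 226977), Pow(Add(442402, 23767), -1)) = Mul(Add(-30059, 226977), Pow(Add(442402, 23767), -1)) = Mul(196918, Pow(466169, -1)) = Mul(196918, Rational(1, 466169)) = Rational(196918, 466169)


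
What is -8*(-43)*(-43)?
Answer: -14792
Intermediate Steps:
-8*(-43)*(-43) = 344*(-43) = -14792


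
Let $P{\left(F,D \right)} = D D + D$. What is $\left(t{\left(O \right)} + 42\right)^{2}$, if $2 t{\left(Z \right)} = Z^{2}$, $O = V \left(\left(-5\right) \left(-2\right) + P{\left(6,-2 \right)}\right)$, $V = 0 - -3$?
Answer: $476100$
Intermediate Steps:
$P{\left(F,D \right)} = D + D^{2}$ ($P{\left(F,D \right)} = D^{2} + D = D + D^{2}$)
$V = 3$ ($V = 0 + 3 = 3$)
$O = 36$ ($O = 3 \left(\left(-5\right) \left(-2\right) - 2 \left(1 - 2\right)\right) = 3 \left(10 - -2\right) = 3 \left(10 + 2\right) = 3 \cdot 12 = 36$)
$t{\left(Z \right)} = \frac{Z^{2}}{2}$
$\left(t{\left(O \right)} + 42\right)^{2} = \left(\frac{36^{2}}{2} + 42\right)^{2} = \left(\frac{1}{2} \cdot 1296 + 42\right)^{2} = \left(648 + 42\right)^{2} = 690^{2} = 476100$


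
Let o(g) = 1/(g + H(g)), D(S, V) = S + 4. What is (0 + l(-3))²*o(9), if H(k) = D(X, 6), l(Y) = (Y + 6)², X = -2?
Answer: 81/11 ≈ 7.3636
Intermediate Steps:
l(Y) = (6 + Y)²
D(S, V) = 4 + S
H(k) = 2 (H(k) = 4 - 2 = 2)
o(g) = 1/(2 + g) (o(g) = 1/(g + 2) = 1/(2 + g))
(0 + l(-3))²*o(9) = (0 + (6 - 3)²)²/(2 + 9) = (0 + 3²)²/11 = (0 + 9)²*(1/11) = 9²*(1/11) = 81*(1/11) = 81/11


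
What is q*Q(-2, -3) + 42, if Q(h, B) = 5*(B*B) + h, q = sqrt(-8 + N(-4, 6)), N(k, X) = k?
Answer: 42 + 86*I*sqrt(3) ≈ 42.0 + 148.96*I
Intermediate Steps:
q = 2*I*sqrt(3) (q = sqrt(-8 - 4) = sqrt(-12) = 2*I*sqrt(3) ≈ 3.4641*I)
Q(h, B) = h + 5*B**2 (Q(h, B) = 5*B**2 + h = h + 5*B**2)
q*Q(-2, -3) + 42 = (2*I*sqrt(3))*(-2 + 5*(-3)**2) + 42 = (2*I*sqrt(3))*(-2 + 5*9) + 42 = (2*I*sqrt(3))*(-2 + 45) + 42 = (2*I*sqrt(3))*43 + 42 = 86*I*sqrt(3) + 42 = 42 + 86*I*sqrt(3)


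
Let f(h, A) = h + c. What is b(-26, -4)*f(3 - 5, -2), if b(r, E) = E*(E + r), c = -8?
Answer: -1200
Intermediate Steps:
f(h, A) = -8 + h (f(h, A) = h - 8 = -8 + h)
b(-26, -4)*f(3 - 5, -2) = (-4*(-4 - 26))*(-8 + (3 - 5)) = (-4*(-30))*(-8 - 2) = 120*(-10) = -1200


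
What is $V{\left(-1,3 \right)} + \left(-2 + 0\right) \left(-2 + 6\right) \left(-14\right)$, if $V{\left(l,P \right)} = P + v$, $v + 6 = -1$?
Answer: $108$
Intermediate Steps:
$v = -7$ ($v = -6 - 1 = -7$)
$V{\left(l,P \right)} = -7 + P$ ($V{\left(l,P \right)} = P - 7 = -7 + P$)
$V{\left(-1,3 \right)} + \left(-2 + 0\right) \left(-2 + 6\right) \left(-14\right) = \left(-7 + 3\right) + \left(-2 + 0\right) \left(-2 + 6\right) \left(-14\right) = -4 + \left(-2\right) 4 \left(-14\right) = -4 - -112 = -4 + 112 = 108$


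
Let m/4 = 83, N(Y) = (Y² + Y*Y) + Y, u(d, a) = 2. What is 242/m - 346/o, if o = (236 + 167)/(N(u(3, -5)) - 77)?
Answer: 3896975/66898 ≈ 58.253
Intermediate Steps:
N(Y) = Y + 2*Y² (N(Y) = (Y² + Y²) + Y = 2*Y² + Y = Y + 2*Y²)
m = 332 (m = 4*83 = 332)
o = -403/67 (o = (236 + 167)/(2*(1 + 2*2) - 77) = 403/(2*(1 + 4) - 77) = 403/(2*5 - 77) = 403/(10 - 77) = 403/(-67) = 403*(-1/67) = -403/67 ≈ -6.0149)
242/m - 346/o = 242/332 - 346/(-403/67) = 242*(1/332) - 346*(-67/403) = 121/166 + 23182/403 = 3896975/66898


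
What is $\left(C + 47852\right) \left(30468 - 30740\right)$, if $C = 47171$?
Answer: $-25846256$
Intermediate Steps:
$\left(C + 47852\right) \left(30468 - 30740\right) = \left(47171 + 47852\right) \left(30468 - 30740\right) = 95023 \left(-272\right) = -25846256$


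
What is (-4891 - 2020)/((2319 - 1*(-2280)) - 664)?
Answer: -6911/3935 ≈ -1.7563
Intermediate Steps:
(-4891 - 2020)/((2319 - 1*(-2280)) - 664) = -6911/((2319 + 2280) - 664) = -6911/(4599 - 664) = -6911/3935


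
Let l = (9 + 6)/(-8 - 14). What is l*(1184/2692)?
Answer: -2220/7403 ≈ -0.29988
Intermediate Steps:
l = -15/22 (l = 15/(-22) = 15*(-1/22) = -15/22 ≈ -0.68182)
l*(1184/2692) = -8880/(11*2692) = -15/22*296/673 = -2220/7403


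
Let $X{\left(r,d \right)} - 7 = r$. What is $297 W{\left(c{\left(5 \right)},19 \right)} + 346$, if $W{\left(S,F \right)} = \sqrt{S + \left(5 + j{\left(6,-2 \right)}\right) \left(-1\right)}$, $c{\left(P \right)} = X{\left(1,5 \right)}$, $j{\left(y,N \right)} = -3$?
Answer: $346 + 297 \sqrt{6} \approx 1073.5$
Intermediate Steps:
$X{\left(r,d \right)} = 7 + r$
$c{\left(P \right)} = 8$ ($c{\left(P \right)} = 7 + 1 = 8$)
$W{\left(S,F \right)} = \sqrt{-2 + S}$ ($W{\left(S,F \right)} = \sqrt{S + \left(5 - 3\right) \left(-1\right)} = \sqrt{S + 2 \left(-1\right)} = \sqrt{S - 2} = \sqrt{-2 + S}$)
$297 W{\left(c{\left(5 \right)},19 \right)} + 346 = 297 \sqrt{-2 + 8} + 346 = 297 \sqrt{6} + 346 = 346 + 297 \sqrt{6}$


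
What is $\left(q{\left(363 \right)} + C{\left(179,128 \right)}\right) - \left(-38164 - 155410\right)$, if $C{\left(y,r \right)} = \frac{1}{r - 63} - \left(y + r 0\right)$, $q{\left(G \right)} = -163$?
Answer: $\frac{12560081}{65} \approx 1.9323 \cdot 10^{5}$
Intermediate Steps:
$C{\left(y,r \right)} = \frac{1}{-63 + r} - y$ ($C{\left(y,r \right)} = \frac{1}{-63 + r} - \left(y + 0\right) = \frac{1}{-63 + r} - y$)
$\left(q{\left(363 \right)} + C{\left(179,128 \right)}\right) - \left(-38164 - 155410\right) = \left(-163 + \frac{1 + 63 \cdot 179 - 128 \cdot 179}{-63 + 128}\right) - \left(-38164 - 155410\right) = \left(-163 + \frac{1 + 11277 - 22912}{65}\right) - -193574 = \left(-163 + \frac{1}{65} \left(-11634\right)\right) + 193574 = \left(-163 - \frac{11634}{65}\right) + 193574 = - \frac{22229}{65} + 193574 = \frac{12560081}{65}$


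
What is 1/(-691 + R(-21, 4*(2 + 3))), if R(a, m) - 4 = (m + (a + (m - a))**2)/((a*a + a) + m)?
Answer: -22/15093 ≈ -0.0014576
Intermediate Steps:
R(a, m) = 4 + (m + m**2)/(a + m + a**2) (R(a, m) = 4 + (m + (a + (m - a))**2)/((a*a + a) + m) = 4 + (m + m**2)/((a**2 + a) + m) = 4 + (m + m**2)/((a + a**2) + m) = 4 + (m + m**2)/(a + m + a**2))
1/(-691 + R(-21, 4*(2 + 3))) = 1/(-691 + ((4*(2 + 3))**2 + 4*(-21) + 4*(-21)**2 + 5*(4*(2 + 3)))/(-21 + 4*(2 + 3) + (-21)**2)) = 1/(-691 + ((4*5)**2 - 84 + 4*441 + 5*(4*5))/(-21 + 4*5 + 441)) = 1/(-691 + (20**2 - 84 + 1764 + 5*20)/(-21 + 20 + 441)) = 1/(-691 + (400 - 84 + 1764 + 100)/440) = 1/(-691 + (1/440)*2180) = 1/(-691 + 109/22) = 1/(-15093/22) = -22/15093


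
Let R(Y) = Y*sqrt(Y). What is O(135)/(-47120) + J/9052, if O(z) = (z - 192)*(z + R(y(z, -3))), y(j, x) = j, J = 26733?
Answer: 112845/36208 + 243*sqrt(15)/496 ≈ 5.0140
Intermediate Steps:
R(Y) = Y**(3/2)
O(z) = (-192 + z)*(z + z**(3/2)) (O(z) = (z - 192)*(z + z**(3/2)) = (-192 + z)*(z + z**(3/2)))
O(135)/(-47120) + J/9052 = (135**2 + 135**(5/2) - 192*135 - 77760*sqrt(15))/(-47120) + 26733/9052 = (18225 + 54675*sqrt(15) - 25920 - 77760*sqrt(15))*(-1/47120) + 26733*(1/9052) = (18225 + 54675*sqrt(15) - 25920 - 77760*sqrt(15))*(-1/47120) + 26733/9052 = (-7695 - 23085*sqrt(15))*(-1/47120) + 26733/9052 = (81/496 + 243*sqrt(15)/496) + 26733/9052 = 112845/36208 + 243*sqrt(15)/496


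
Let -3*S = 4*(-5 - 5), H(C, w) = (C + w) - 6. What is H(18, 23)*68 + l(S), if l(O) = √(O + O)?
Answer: 2380 + 4*√15/3 ≈ 2385.2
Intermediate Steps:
H(C, w) = -6 + C + w
S = 40/3 (S = -4*(-5 - 5)/3 = -4*(-10)/3 = -⅓*(-40) = 40/3 ≈ 13.333)
l(O) = √2*√O (l(O) = √(2*O) = √2*√O)
H(18, 23)*68 + l(S) = (-6 + 18 + 23)*68 + √2*√(40/3) = 35*68 + √2*(2*√30/3) = 2380 + 4*√15/3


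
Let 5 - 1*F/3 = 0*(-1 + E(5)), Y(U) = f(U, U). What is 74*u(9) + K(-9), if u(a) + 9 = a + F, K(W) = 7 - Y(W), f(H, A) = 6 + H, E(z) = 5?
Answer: 1120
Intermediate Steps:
Y(U) = 6 + U
K(W) = 1 - W (K(W) = 7 - (6 + W) = 7 + (-6 - W) = 1 - W)
F = 15 (F = 15 - 0*(-1 + 5) = 15 - 0*4 = 15 - 3*0 = 15 + 0 = 15)
u(a) = 6 + a (u(a) = -9 + (a + 15) = -9 + (15 + a) = 6 + a)
74*u(9) + K(-9) = 74*(6 + 9) + (1 - 1*(-9)) = 74*15 + (1 + 9) = 1110 + 10 = 1120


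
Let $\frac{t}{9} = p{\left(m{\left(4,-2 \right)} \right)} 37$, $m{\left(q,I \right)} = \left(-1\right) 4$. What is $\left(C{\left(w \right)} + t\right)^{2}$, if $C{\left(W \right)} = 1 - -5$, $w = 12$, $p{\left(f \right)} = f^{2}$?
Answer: $28451556$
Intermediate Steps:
$m{\left(q,I \right)} = -4$
$C{\left(W \right)} = 6$ ($C{\left(W \right)} = 1 + 5 = 6$)
$t = 5328$ ($t = 9 \left(-4\right)^{2} \cdot 37 = 9 \cdot 16 \cdot 37 = 9 \cdot 592 = 5328$)
$\left(C{\left(w \right)} + t\right)^{2} = \left(6 + 5328\right)^{2} = 5334^{2} = 28451556$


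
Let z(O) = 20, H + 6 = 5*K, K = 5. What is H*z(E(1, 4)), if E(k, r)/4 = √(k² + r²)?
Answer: 380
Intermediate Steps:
H = 19 (H = -6 + 5*5 = -6 + 25 = 19)
E(k, r) = 4*√(k² + r²)
H*z(E(1, 4)) = 19*20 = 380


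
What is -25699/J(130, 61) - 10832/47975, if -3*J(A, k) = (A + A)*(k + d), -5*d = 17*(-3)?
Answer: 3498206591/888113200 ≈ 3.9389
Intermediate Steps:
d = 51/5 (d = -17*(-3)/5 = -⅕*(-51) = 51/5 ≈ 10.200)
J(A, k) = -2*A*(51/5 + k)/3 (J(A, k) = -(A + A)*(k + 51/5)/3 = -2*A*(51/5 + k)/3)
-25699/J(130, 61) - 10832/47975 = -25699*(-3/(52*(51 + 5*61))) - 10832/47975 = -25699*(-3/(52*(51 + 305))) - 10832*1/47975 = -25699/((-2/15*130*356)) - 10832/47975 = -25699/(-18512/3) - 10832/47975 = -25699*(-3/18512) - 10832/47975 = 77097/18512 - 10832/47975 = 3498206591/888113200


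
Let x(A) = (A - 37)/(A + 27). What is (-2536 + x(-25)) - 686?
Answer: -3253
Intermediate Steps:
x(A) = (-37 + A)/(27 + A)
(-2536 + x(-25)) - 686 = (-2536 + (-37 - 25)/(27 - 25)) - 686 = (-2536 - 62/2) - 686 = (-2536 + (1/2)*(-62)) - 686 = (-2536 - 31) - 686 = -2567 - 686 = -3253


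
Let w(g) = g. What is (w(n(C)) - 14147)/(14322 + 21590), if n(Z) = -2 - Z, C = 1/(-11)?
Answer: -77819/197516 ≈ -0.39399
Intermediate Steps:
C = -1/11 ≈ -0.090909
(w(n(C)) - 14147)/(14322 + 21590) = ((-2 - 1*(-1/11)) - 14147)/(14322 + 21590) = ((-2 + 1/11) - 14147)/35912 = (-21/11 - 14147)*(1/35912) = -155638/11*1/35912 = -77819/197516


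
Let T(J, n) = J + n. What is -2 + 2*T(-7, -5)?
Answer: -26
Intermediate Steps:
-2 + 2*T(-7, -5) = -2 + 2*(-7 - 5) = -2 + 2*(-12) = -2 - 24 = -26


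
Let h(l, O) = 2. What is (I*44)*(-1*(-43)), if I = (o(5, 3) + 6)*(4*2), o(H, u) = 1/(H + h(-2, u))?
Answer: 650848/7 ≈ 92978.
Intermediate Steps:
o(H, u) = 1/(2 + H) (o(H, u) = 1/(H + 2) = 1/(2 + H))
I = 344/7 (I = (1/(2 + 5) + 6)*(4*2) = (1/7 + 6)*8 = (⅐ + 6)*8 = (43/7)*8 = 344/7 ≈ 49.143)
(I*44)*(-1*(-43)) = ((344/7)*44)*(-1*(-43)) = (15136/7)*43 = 650848/7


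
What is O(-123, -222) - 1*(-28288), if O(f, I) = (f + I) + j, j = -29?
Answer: 27914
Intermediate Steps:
O(f, I) = -29 + I + f (O(f, I) = (f + I) - 29 = (I + f) - 29 = -29 + I + f)
O(-123, -222) - 1*(-28288) = (-29 - 222 - 123) - 1*(-28288) = -374 + 28288 = 27914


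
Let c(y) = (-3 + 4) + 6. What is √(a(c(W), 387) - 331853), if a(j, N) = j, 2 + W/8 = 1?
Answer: I*√331846 ≈ 576.06*I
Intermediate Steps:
W = -8 (W = -16 + 8*1 = -16 + 8 = -8)
c(y) = 7 (c(y) = 1 + 6 = 7)
√(a(c(W), 387) - 331853) = √(7 - 331853) = √(-331846) = I*√331846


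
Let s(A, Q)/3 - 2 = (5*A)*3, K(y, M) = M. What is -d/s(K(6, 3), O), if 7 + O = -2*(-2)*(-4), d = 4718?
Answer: -4718/141 ≈ -33.461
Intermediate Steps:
O = -23 (O = -7 - 2*(-2)*(-4) = -7 + 4*(-4) = -7 - 16 = -23)
s(A, Q) = 6 + 45*A (s(A, Q) = 6 + 3*((5*A)*3) = 6 + 3*(15*A) = 6 + 45*A)
-d/s(K(6, 3), O) = -4718/(6 + 45*3) = -4718/(6 + 135) = -4718/141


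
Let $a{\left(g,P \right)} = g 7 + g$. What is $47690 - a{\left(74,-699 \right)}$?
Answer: $47098$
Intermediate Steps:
$a{\left(g,P \right)} = 8 g$ ($a{\left(g,P \right)} = 7 g + g = 8 g$)
$47690 - a{\left(74,-699 \right)} = 47690 - 8 \cdot 74 = 47690 - 592 = 47098$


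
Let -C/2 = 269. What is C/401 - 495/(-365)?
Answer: 425/29273 ≈ 0.014518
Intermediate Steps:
C = -538 (C = -2*269 = -538)
C/401 - 495/(-365) = -538/401 - 495/(-365) = -538*1/401 - 495*(-1/365) = -538/401 + 99/73 = 425/29273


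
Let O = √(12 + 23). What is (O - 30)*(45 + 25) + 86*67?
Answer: 3662 + 70*√35 ≈ 4076.1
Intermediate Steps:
O = √35 ≈ 5.9161
(O - 30)*(45 + 25) + 86*67 = (√35 - 30)*(45 + 25) + 86*67 = (-30 + √35)*70 + 5762 = (-2100 + 70*√35) + 5762 = 3662 + 70*√35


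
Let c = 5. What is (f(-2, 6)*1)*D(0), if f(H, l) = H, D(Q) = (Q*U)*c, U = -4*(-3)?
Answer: 0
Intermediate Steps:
U = 12
D(Q) = 60*Q (D(Q) = (Q*12)*5 = (12*Q)*5 = 60*Q)
(f(-2, 6)*1)*D(0) = (-2*1)*(60*0) = -2*0 = 0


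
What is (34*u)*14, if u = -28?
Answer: -13328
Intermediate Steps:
(34*u)*14 = (34*(-28))*14 = -952*14 = -13328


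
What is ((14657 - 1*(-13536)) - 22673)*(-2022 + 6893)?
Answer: 26887920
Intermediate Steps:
((14657 - 1*(-13536)) - 22673)*(-2022 + 6893) = ((14657 + 13536) - 22673)*4871 = (28193 - 22673)*4871 = 5520*4871 = 26887920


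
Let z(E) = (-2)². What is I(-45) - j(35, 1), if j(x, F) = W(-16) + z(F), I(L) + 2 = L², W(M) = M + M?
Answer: 2051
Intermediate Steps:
z(E) = 4
W(M) = 2*M
I(L) = -2 + L²
j(x, F) = -28 (j(x, F) = 2*(-16) + 4 = -32 + 4 = -28)
I(-45) - j(35, 1) = (-2 + (-45)²) - 1*(-28) = (-2 + 2025) + 28 = 2023 + 28 = 2051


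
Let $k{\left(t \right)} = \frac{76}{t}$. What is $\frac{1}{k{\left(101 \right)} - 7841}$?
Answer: $- \frac{101}{791865} \approx -0.00012755$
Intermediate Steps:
$\frac{1}{k{\left(101 \right)} - 7841} = \frac{1}{\frac{76}{101} - 7841} = \frac{1}{- \frac{791865}{101}} = - \frac{101}{791865}$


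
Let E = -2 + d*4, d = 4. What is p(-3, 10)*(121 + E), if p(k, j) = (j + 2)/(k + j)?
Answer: 1620/7 ≈ 231.43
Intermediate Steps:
p(k, j) = (2 + j)/(j + k)
E = 14 (E = -2 + 4*4 = -2 + 16 = 14)
p(-3, 10)*(121 + E) = ((2 + 10)/(10 - 3))*(121 + 14) = (12/7)*135 = 1620/7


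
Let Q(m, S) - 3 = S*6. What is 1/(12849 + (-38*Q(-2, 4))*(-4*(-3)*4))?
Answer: -1/36399 ≈ -2.7473e-5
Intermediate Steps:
Q(m, S) = 3 + 6*S (Q(m, S) = 3 + S*6 = 3 + 6*S)
1/(12849 + (-38*Q(-2, 4))*(-4*(-3)*4)) = 1/(12849 + (-38*(3 + 6*4))*(-4*(-3)*4)) = 1/(12849 + (-38*(3 + 24))*(12*4)) = 1/(12849 - 38*27*48) = 1/(12849 - 1026*48) = 1/(12849 - 49248) = 1/(-36399) = -1/36399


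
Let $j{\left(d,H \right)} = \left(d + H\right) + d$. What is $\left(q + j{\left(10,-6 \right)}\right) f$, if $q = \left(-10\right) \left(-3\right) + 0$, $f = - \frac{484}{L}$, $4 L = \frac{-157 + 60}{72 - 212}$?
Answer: $- \frac{11925760}{97} \approx -1.2295 \cdot 10^{5}$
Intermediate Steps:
$j{\left(d,H \right)} = H + 2 d$ ($j{\left(d,H \right)} = \left(H + d\right) + d = H + 2 d$)
$L = \frac{97}{560}$ ($L = \frac{\left(-157 + 60\right) \frac{1}{72 - 212}}{4} = \frac{\left(-97\right) \frac{1}{-140}}{4} = \frac{\left(-97\right) \left(- \frac{1}{140}\right)}{4} = \frac{1}{4} \cdot \frac{97}{140} = \frac{97}{560} \approx 0.17321$)
$f = - \frac{271040}{97}$ ($f = - \frac{484}{\frac{97}{560}} = \left(-484\right) \frac{560}{97} = - \frac{271040}{97} \approx -2794.2$)
$q = 30$ ($q = 30 + 0 = 30$)
$\left(q + j{\left(10,-6 \right)}\right) f = \left(30 + \left(-6 + 2 \cdot 10\right)\right) \left(- \frac{271040}{97}\right) = \left(30 + \left(-6 + 20\right)\right) \left(- \frac{271040}{97}\right) = \left(30 + 14\right) \left(- \frac{271040}{97}\right) = 44 \left(- \frac{271040}{97}\right) = - \frac{11925760}{97}$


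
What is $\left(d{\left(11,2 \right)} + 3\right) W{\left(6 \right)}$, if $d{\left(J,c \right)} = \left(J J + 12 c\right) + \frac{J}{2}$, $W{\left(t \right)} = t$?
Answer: $921$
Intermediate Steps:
$d{\left(J,c \right)} = J^{2} + \frac{J}{2} + 12 c$ ($d{\left(J,c \right)} = \left(J^{2} + 12 c\right) + J \frac{1}{2} = \left(J^{2} + 12 c\right) + \frac{J}{2} = J^{2} + \frac{J}{2} + 12 c$)
$\left(d{\left(11,2 \right)} + 3\right) W{\left(6 \right)} = \left(\left(11^{2} + \frac{1}{2} \cdot 11 + 12 \cdot 2\right) + 3\right) 6 = \left(\left(121 + \frac{11}{2} + 24\right) + 3\right) 6 = \left(\frac{301}{2} + 3\right) 6 = \frac{307}{2} \cdot 6 = 921$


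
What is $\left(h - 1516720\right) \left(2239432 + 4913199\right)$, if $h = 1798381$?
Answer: $2014617200091$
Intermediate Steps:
$\left(h - 1516720\right) \left(2239432 + 4913199\right) = \left(1798381 - 1516720\right) \left(2239432 + 4913199\right) = 281661 \cdot 7152631 = 2014617200091$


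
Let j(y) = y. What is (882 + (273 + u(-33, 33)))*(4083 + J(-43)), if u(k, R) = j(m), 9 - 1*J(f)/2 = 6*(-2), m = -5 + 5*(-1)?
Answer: 4723125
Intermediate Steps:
m = -10 (m = -5 - 5 = -10)
J(f) = 42 (J(f) = 18 - 12*(-2) = 18 - 2*(-12) = 18 + 24 = 42)
u(k, R) = -10
(882 + (273 + u(-33, 33)))*(4083 + J(-43)) = (882 + (273 - 10))*(4083 + 42) = (882 + 263)*4125 = 1145*4125 = 4723125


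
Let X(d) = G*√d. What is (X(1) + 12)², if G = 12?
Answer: 576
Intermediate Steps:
X(d) = 12*√d
(X(1) + 12)² = (12*√1 + 12)² = (12*1 + 12)² = (12 + 12)² = 24² = 576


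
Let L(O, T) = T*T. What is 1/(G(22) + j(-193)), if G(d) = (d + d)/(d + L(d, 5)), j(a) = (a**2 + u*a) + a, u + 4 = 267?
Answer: -47/643997 ≈ -7.2982e-5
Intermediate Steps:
u = 263 (u = -4 + 267 = 263)
L(O, T) = T**2
j(a) = a**2 + 264*a (j(a) = (a**2 + 263*a) + a = a**2 + 264*a)
G(d) = 2*d/(25 + d) (G(d) = (d + d)/(d + 5**2) = (2*d)/(d + 25) = (2*d)/(25 + d) = 2*d/(25 + d))
1/(G(22) + j(-193)) = 1/(2*22/(25 + 22) - 193*(264 - 193)) = 1/(2*22/47 - 193*71) = 1/(2*22*(1/47) - 13703) = 1/(44/47 - 13703) = 1/(-643997/47) = -47/643997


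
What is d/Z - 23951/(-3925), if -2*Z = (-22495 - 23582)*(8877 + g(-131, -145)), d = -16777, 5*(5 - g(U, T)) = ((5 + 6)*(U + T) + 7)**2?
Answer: 530329214652373/86908355871525 ≈ 6.1022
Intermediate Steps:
g(U, T) = 5 - (7 + 11*T + 11*U)**2/5 (g(U, T) = 5 - ((5 + 6)*(U + T) + 7)**2/5 = 5 - (11*(T + U) + 7)**2/5 = 5 - ((11*T + 11*U) + 7)**2/5 = 5 - (7 + 11*T + 11*U)**2/5)
Z = -420702869187/10 (Z = -(-22495 - 23582)*(8877 + (5 - (7 + 11*(-145) + 11*(-131))**2/5))/2 = -(-46077)*(8877 + (5 - (7 - 1595 - 1441)**2/5))/2 = -(-46077)*(8877 + (5 - 1/5*(-3029)**2))/2 = -(-46077)*(8877 + (5 - 1/5*9174841))/2 = -(-46077)*(8877 + (5 - 9174841/5))/2 = -(-46077)*(8877 - 9174816/5)/2 = -(-46077)*(-9130431)/(2*5) = -1/2*420702869187/5 = -420702869187/10 ≈ -4.2070e+10)
d/Z - 23951/(-3925) = -16777/(-420702869187/10) - 23951/(-3925) = -16777*(-10/420702869187) - 23951*(-1/3925) = 8830/22142256273 + 23951/3925 = 530329214652373/86908355871525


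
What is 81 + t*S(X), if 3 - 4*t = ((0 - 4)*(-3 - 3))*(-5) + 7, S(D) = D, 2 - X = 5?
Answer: -6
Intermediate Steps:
X = -3 (X = 2 - 1*5 = 2 - 5 = -3)
t = 29 (t = ¾ - (((0 - 4)*(-3 - 3))*(-5) + 7)/4 = ¾ - (-4*(-6)*(-5) + 7)/4 = ¾ - (24*(-5) + 7)/4 = ¾ - (-120 + 7)/4 = ¾ - ¼*(-113) = ¾ + 113/4 = 29)
81 + t*S(X) = 81 + 29*(-3) = 81 - 87 = -6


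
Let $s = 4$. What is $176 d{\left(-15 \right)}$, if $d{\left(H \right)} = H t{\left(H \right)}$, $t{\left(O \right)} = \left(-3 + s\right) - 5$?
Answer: $10560$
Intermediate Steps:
$t{\left(O \right)} = -4$ ($t{\left(O \right)} = \left(-3 + 4\right) - 5 = 1 - 5 = -4$)
$d{\left(H \right)} = - 4 H$ ($d{\left(H \right)} = H \left(-4\right) = - 4 H$)
$176 d{\left(-15 \right)} = 176 \left(\left(-4\right) \left(-15\right)\right) = 176 \cdot 60 = 10560$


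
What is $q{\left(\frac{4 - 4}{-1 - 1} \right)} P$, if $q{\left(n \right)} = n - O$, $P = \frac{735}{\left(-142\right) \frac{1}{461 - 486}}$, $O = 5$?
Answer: $- \frac{91875}{142} \approx -647.01$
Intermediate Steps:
$P = \frac{18375}{142}$ ($P = \frac{735}{\left(-142\right) \frac{1}{461 - 486}} = \frac{735}{\left(-142\right) \frac{1}{-25}} = \frac{735}{\left(-142\right) \left(- \frac{1}{25}\right)} = \frac{735}{\frac{142}{25}} = 735 \cdot \frac{25}{142} = \frac{18375}{142} \approx 129.4$)
$q{\left(n \right)} = -5 + n$ ($q{\left(n \right)} = n - 5 = -5 + n$)
$q{\left(\frac{4 - 4}{-1 - 1} \right)} P = \left(-5 + \frac{4 - 4}{-1 - 1}\right) \frac{18375}{142} = \left(-5 + \frac{0}{-2}\right) \frac{18375}{142} = \left(-5 + 0 \left(- \frac{1}{2}\right)\right) \frac{18375}{142} = \left(-5 + 0\right) \frac{18375}{142} = \left(-5\right) \frac{18375}{142} = - \frac{91875}{142}$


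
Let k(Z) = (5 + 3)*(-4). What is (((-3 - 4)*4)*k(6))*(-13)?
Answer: -11648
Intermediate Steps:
k(Z) = -32 (k(Z) = 8*(-4) = -32)
(((-3 - 4)*4)*k(6))*(-13) = (((-3 - 4)*4)*(-32))*(-13) = (-7*4*(-32))*(-13) = -28*(-32)*(-13) = 896*(-13) = -11648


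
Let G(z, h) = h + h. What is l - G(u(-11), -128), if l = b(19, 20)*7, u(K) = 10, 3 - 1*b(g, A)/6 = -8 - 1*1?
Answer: 760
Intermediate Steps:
b(g, A) = 72 (b(g, A) = 18 - 6*(-8 - 1*1) = 18 - 6*(-8 - 1) = 18 - 6*(-9) = 18 + 54 = 72)
G(z, h) = 2*h
l = 504 (l = 72*7 = 504)
l - G(u(-11), -128) = 504 - 2*(-128) = 504 - 1*(-256) = 504 + 256 = 760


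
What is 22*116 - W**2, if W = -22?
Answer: 2068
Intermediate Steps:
22*116 - W**2 = 22*116 - 1*(-22)**2 = 2552 - 1*484 = 2552 - 484 = 2068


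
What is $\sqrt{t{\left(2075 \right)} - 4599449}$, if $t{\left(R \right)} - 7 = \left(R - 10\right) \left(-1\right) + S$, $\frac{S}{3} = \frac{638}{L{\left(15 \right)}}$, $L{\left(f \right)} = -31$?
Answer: $\frac{i \sqrt{4422107561}}{31} \approx 2145.1 i$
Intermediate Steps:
$S = - \frac{1914}{31}$ ($S = 3 \frac{638}{-31} = 3 \cdot 638 \left(- \frac{1}{31}\right) = 3 \left(- \frac{638}{31}\right) = - \frac{1914}{31} \approx -61.742$)
$t{\left(R \right)} = - \frac{1387}{31} - R$ ($t{\left(R \right)} = 7 + \left(\left(R - 10\right) \left(-1\right) - \frac{1914}{31}\right) = 7 + \left(\left(-10 + R\right) \left(-1\right) - \frac{1914}{31}\right) = 7 - \left(\frac{1604}{31} + R\right) = - \frac{1387}{31} - R$)
$\sqrt{t{\left(2075 \right)} - 4599449} = \sqrt{\left(- \frac{1387}{31} - 2075\right) - 4599449} = \sqrt{- \frac{65712}{31} - 4599449} = \sqrt{- \frac{142648631}{31}} = \frac{i \sqrt{4422107561}}{31}$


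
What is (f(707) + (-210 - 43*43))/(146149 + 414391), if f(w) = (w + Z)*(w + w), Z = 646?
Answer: 1911083/560540 ≈ 3.4094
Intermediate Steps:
f(w) = 2*w*(646 + w) (f(w) = (w + 646)*(w + w) = (646 + w)*(2*w) = 2*w*(646 + w))
(f(707) + (-210 - 43*43))/(146149 + 414391) = (2*707*(646 + 707) + (-210 - 43*43))/(146149 + 414391) = (2*707*1353 + (-210 - 1849))/560540 = (1913142 - 2059)*(1/560540) = 1911083*(1/560540) = 1911083/560540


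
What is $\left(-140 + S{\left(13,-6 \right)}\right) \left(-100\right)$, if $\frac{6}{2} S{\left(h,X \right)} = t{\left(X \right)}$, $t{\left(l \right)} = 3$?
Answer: $13900$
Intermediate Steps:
$S{\left(h,X \right)} = 1$ ($S{\left(h,X \right)} = \frac{1}{3} \cdot 3 = 1$)
$\left(-140 + S{\left(13,-6 \right)}\right) \left(-100\right) = \left(-140 + 1\right) \left(-100\right) = \left(-139\right) \left(-100\right) = 13900$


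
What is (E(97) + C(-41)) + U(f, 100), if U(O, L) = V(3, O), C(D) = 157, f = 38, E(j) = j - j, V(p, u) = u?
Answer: 195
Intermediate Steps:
E(j) = 0
U(O, L) = O
(E(97) + C(-41)) + U(f, 100) = (0 + 157) + 38 = 157 + 38 = 195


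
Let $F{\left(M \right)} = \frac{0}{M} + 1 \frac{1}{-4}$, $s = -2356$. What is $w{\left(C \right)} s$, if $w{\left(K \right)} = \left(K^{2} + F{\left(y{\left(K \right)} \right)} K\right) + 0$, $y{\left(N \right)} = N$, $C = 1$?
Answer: $-1767$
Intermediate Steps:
$F{\left(M \right)} = - \frac{1}{4}$ ($F{\left(M \right)} = 0 + 1 \left(- \frac{1}{4}\right) = 0 - \frac{1}{4} = - \frac{1}{4}$)
$w{\left(K \right)} = K^{2} - \frac{K}{4}$ ($w{\left(K \right)} = \left(K^{2} - \frac{K}{4}\right) + 0 = K^{2} - \frac{K}{4}$)
$w{\left(C \right)} s = 1 \left(- \frac{1}{4} + 1\right) \left(-2356\right) = 1 \cdot \frac{3}{4} \left(-2356\right) = \frac{3}{4} \left(-2356\right) = -1767$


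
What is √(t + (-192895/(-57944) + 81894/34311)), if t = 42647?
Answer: √4683040182922361420426/331352764 ≈ 206.53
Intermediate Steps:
√(t + (-192895/(-57944) + 81894/34311)) = √(42647 + (-192895/(-57944) + 81894/34311)) = √(42647 + (-192895*(-1/57944) + 81894*(1/34311))) = √(42647 + (192895/57944 + 27298/11437)) = √(42647 + 3787895427/662705528) = √(28266190548043/662705528) = √4683040182922361420426/331352764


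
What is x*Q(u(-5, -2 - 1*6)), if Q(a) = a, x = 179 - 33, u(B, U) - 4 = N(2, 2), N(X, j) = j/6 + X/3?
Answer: 730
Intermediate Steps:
N(X, j) = X/3 + j/6 (N(X, j) = j*(⅙) + X*(⅓) = j/6 + X/3 = X/3 + j/6)
u(B, U) = 5 (u(B, U) = 4 + ((⅓)*2 + (⅙)*2) = 4 + (⅔ + ⅓) = 4 + 1 = 5)
x = 146
x*Q(u(-5, -2 - 1*6)) = 146*5 = 730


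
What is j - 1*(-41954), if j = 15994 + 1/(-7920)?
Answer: 458948159/7920 ≈ 57948.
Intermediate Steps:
j = 126672479/7920 (j = 15994 - 1/7920 = 126672479/7920 ≈ 15994.)
j - 1*(-41954) = 126672479/7920 - 1*(-41954) = 126672479/7920 + 41954 = 458948159/7920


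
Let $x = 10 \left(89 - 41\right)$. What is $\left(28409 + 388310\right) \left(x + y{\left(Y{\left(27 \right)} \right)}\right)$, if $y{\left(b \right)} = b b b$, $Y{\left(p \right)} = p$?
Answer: $8402305197$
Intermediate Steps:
$x = 480$ ($x = 10 \cdot 48 = 480$)
$y{\left(b \right)} = b^{3}$ ($y{\left(b \right)} = b^{2} b = b^{3}$)
$\left(28409 + 388310\right) \left(x + y{\left(Y{\left(27 \right)} \right)}\right) = \left(28409 + 388310\right) \left(480 + 27^{3}\right) = 416719 \left(480 + 19683\right) = 416719 \cdot 20163 = 8402305197$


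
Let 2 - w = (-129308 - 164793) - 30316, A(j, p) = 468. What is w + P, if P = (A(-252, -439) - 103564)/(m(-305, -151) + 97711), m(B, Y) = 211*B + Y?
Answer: 10772229799/33205 ≈ 3.2442e+5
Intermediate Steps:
m(B, Y) = Y + 211*B
P = -103096/33205 (P = (468 - 103564)/((-151 + 211*(-305)) + 97711) = -103096/((-151 - 64355) + 97711) = -103096/(-64506 + 97711) = -103096/33205 ≈ -3.1048)
w = 324419 (w = 2 - ((-129308 - 164793) - 30316) = 2 - (-294101 - 30316) = 2 - 1*(-324417) = 2 + 324417 = 324419)
w + P = 324419 - 103096/33205 = 10772229799/33205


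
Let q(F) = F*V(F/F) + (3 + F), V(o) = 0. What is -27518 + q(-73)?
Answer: -27588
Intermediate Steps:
q(F) = 3 + F (q(F) = F*0 + (3 + F) = 0 + (3 + F) = 3 + F)
-27518 + q(-73) = -27518 + (3 - 73) = -27518 - 70 = -27588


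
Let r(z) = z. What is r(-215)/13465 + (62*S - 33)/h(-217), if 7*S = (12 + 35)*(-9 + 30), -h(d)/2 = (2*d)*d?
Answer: -31552645/507242708 ≈ -0.062204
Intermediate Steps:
h(d) = -4*d² (h(d) = -2*2*d*d = -4*d²)
S = 141 (S = ((12 + 35)*(-9 + 30))/7 = (47*21)/7 = (⅐)*987 = 141)
r(-215)/13465 + (62*S - 33)/h(-217) = -215/13465 + (62*141 - 33)/((-4*(-217)²)) = -215*1/13465 + (8742 - 33)/((-4*47089)) = -43/2693 + 8709/(-188356) = -43/2693 + 8709*(-1/188356) = -43/2693 - 8709/188356 = -31552645/507242708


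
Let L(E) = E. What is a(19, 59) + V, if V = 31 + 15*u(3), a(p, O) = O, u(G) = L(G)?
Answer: 135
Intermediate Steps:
u(G) = G
V = 76 (V = 31 + 15*3 = 31 + 45 = 76)
a(19, 59) + V = 59 + 76 = 135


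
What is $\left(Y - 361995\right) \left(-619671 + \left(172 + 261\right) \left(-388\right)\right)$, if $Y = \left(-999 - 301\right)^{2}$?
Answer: $-1046036338375$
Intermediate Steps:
$Y = 1690000$ ($Y = \left(-1300\right)^{2} = 1690000$)
$\left(Y - 361995\right) \left(-619671 + \left(172 + 261\right) \left(-388\right)\right) = \left(1690000 - 361995\right) \left(-619671 + \left(172 + 261\right) \left(-388\right)\right) = 1328005 \left(-619671 + 433 \left(-388\right)\right) = 1328005 \left(-619671 - 168004\right) = 1328005 \left(-787675\right) = -1046036338375$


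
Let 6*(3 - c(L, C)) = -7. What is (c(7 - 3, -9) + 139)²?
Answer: 737881/36 ≈ 20497.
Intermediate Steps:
c(L, C) = 25/6 (c(L, C) = 3 - ⅙*(-7) = 3 + 7/6 = 25/6)
(c(7 - 3, -9) + 139)² = (25/6 + 139)² = (859/6)² = 737881/36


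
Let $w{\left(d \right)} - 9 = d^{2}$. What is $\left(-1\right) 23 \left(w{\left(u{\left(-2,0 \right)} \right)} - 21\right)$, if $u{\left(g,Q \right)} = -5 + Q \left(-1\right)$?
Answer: $-299$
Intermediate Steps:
$u{\left(g,Q \right)} = -5 - Q$
$w{\left(d \right)} = 9 + d^{2}$
$\left(-1\right) 23 \left(w{\left(u{\left(-2,0 \right)} \right)} - 21\right) = \left(-1\right) 23 \left(\left(9 + \left(-5 - 0\right)^{2}\right) - 21\right) = - 23 \left(\left(9 + \left(-5 + 0\right)^{2}\right) - 21\right) = - 23 \left(\left(9 + \left(-5\right)^{2}\right) - 21\right) = - 23 \left(\left(9 + 25\right) - 21\right) = - 23 \left(34 - 21\right) = \left(-23\right) 13 = -299$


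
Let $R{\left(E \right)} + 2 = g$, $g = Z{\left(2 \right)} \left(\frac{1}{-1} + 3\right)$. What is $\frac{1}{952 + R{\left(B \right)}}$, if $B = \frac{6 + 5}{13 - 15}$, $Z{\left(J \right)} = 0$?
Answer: $\frac{1}{950} \approx 0.0010526$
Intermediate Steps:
$B = - \frac{11}{2}$ ($B = \frac{11}{-2} = 11 \left(- \frac{1}{2}\right) = - \frac{11}{2} \approx -5.5$)
$g = 0$ ($g = 0 \left(\frac{1}{-1} + 3\right) = 0 \left(-1 + 3\right) = 0 \cdot 2 = 0$)
$R{\left(E \right)} = -2$ ($R{\left(E \right)} = -2 + 0 = -2$)
$\frac{1}{952 + R{\left(B \right)}} = \frac{1}{952 - 2} = \frac{1}{950}$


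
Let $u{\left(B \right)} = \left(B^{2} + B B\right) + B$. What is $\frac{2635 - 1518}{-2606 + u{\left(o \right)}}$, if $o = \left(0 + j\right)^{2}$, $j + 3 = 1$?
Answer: $- \frac{1117}{2570} \approx -0.43463$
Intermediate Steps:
$j = -2$ ($j = -3 + 1 = -2$)
$o = 4$ ($o = \left(0 - 2\right)^{2} = \left(-2\right)^{2} = 4$)
$u{\left(B \right)} = B + 2 B^{2}$ ($u{\left(B \right)} = \left(B^{2} + B^{2}\right) + B = 2 B^{2} + B = B + 2 B^{2}$)
$\frac{2635 - 1518}{-2606 + u{\left(o \right)}} = \frac{2635 - 1518}{-2606 + 4 \left(1 + 2 \cdot 4\right)} = \frac{1117}{-2606 + 4 \left(1 + 8\right)} = \frac{1117}{-2606 + 4 \cdot 9} = \frac{1117}{-2606 + 36} = \frac{1117}{-2570} = 1117 \left(- \frac{1}{2570}\right) = - \frac{1117}{2570}$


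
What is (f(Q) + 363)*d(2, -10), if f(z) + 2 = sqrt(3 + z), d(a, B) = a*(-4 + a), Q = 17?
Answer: -1444 - 8*sqrt(5) ≈ -1461.9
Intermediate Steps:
f(z) = -2 + sqrt(3 + z)
(f(Q) + 363)*d(2, -10) = ((-2 + sqrt(3 + 17)) + 363)*(2*(-4 + 2)) = ((-2 + sqrt(20)) + 363)*(2*(-2)) = ((-2 + 2*sqrt(5)) + 363)*(-4) = (361 + 2*sqrt(5))*(-4) = -1444 - 8*sqrt(5)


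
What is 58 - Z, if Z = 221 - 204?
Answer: 41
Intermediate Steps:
Z = 17
58 - Z = 58 - 1*17 = 58 - 17 = 41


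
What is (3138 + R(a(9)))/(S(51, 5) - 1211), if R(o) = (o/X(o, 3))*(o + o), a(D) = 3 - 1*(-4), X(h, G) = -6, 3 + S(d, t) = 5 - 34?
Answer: -9365/3729 ≈ -2.5114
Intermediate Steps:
S(d, t) = -32 (S(d, t) = -3 + (5 - 34) = -3 - 29 = -32)
a(D) = 7 (a(D) = 3 + 4 = 7)
R(o) = -o²/3 (R(o) = (o/(-6))*(o + o) = (o*(-⅙))*(2*o) = (-o/6)*(2*o) = -o²/3)
(3138 + R(a(9)))/(S(51, 5) - 1211) = (3138 - ⅓*7²)/(-32 - 1211) = (3138 - ⅓*49)/(-1243) = (3138 - 49/3)*(-1/1243) = (9365/3)*(-1/1243) = -9365/3729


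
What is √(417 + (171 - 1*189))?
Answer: √399 ≈ 19.975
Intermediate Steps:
√(417 + (171 - 1*189)) = √(417 + (171 - 189)) = √(417 - 18) = √399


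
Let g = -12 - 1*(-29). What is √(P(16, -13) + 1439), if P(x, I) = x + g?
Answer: 8*√23 ≈ 38.367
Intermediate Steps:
g = 17 (g = -12 + 29 = 17)
P(x, I) = 17 + x (P(x, I) = x + 17 = 17 + x)
√(P(16, -13) + 1439) = √((17 + 16) + 1439) = √(33 + 1439) = √1472 = 8*√23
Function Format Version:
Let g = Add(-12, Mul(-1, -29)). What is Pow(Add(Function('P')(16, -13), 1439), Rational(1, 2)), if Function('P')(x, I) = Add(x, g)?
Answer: Mul(8, Pow(23, Rational(1, 2))) ≈ 38.367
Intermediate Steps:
g = 17 (g = Add(-12, 29) = 17)
Function('P')(x, I) = Add(17, x) (Function('P')(x, I) = Add(x, 17) = Add(17, x))
Pow(Add(Function('P')(16, -13), 1439), Rational(1, 2)) = Pow(Add(Add(17, 16), 1439), Rational(1, 2)) = Pow(Add(33, 1439), Rational(1, 2)) = Pow(1472, Rational(1, 2)) = Mul(8, Pow(23, Rational(1, 2)))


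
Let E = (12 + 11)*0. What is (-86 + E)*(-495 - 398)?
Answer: 76798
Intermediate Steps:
E = 0 (E = 23*0 = 0)
(-86 + E)*(-495 - 398) = (-86 + 0)*(-495 - 398) = -86*(-893) = 76798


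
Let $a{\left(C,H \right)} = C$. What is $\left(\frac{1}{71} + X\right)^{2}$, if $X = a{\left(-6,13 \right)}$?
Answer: $\frac{180625}{5041} \approx 35.831$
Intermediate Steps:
$X = -6$
$\left(\frac{1}{71} + X\right)^{2} = \left(\frac{1}{71} - 6\right)^{2} = \left(- \frac{425}{71}\right)^{2} = \frac{180625}{5041}$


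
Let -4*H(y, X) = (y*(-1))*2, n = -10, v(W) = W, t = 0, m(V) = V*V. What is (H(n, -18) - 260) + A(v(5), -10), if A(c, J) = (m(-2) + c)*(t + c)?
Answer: -220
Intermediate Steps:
m(V) = V²
A(c, J) = c*(4 + c) (A(c, J) = ((-2)² + c)*(0 + c) = (4 + c)*c = c*(4 + c))
H(y, X) = y/2 (H(y, X) = -y*(-1)*2/4 = -(-y)*2/4 = -(-1)*y/2 = y/2)
(H(n, -18) - 260) + A(v(5), -10) = ((½)*(-10) - 260) + 5*(4 + 5) = (-5 - 260) + 5*9 = -265 + 45 = -220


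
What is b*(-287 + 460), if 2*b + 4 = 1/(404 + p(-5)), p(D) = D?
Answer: -275935/798 ≈ -345.78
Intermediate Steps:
b = -1595/798 (b = -2 + 1/(2*(404 - 5)) = -2 + (½)/399 = -2 + (½)*(1/399) = -2 + 1/798 = -1595/798 ≈ -1.9987)
b*(-287 + 460) = -1595*(-287 + 460)/798 = -1595/798*173 = -275935/798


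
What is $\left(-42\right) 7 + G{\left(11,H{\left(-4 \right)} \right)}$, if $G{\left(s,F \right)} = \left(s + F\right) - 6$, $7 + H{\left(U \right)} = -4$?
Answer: $-300$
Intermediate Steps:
$H{\left(U \right)} = -11$ ($H{\left(U \right)} = -7 - 4 = -11$)
$G{\left(s,F \right)} = -6 + F + s$ ($G{\left(s,F \right)} = \left(F + s\right) - 6 = -6 + F + s$)
$\left(-42\right) 7 + G{\left(11,H{\left(-4 \right)} \right)} = \left(-42\right) 7 - 6 = -294 - 6 = -300$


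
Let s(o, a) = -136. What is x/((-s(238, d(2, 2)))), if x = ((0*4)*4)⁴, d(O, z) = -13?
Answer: 0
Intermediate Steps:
x = 0 (x = (0*4)⁴ = 0⁴ = 0)
x/((-s(238, d(2, 2)))) = 0/((-1*(-136))) = 0/136 = 0*(1/136) = 0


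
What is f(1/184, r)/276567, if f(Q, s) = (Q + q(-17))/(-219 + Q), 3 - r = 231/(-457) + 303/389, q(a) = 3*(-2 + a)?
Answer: 10487/11144267265 ≈ 9.4102e-7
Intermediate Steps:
q(a) = -6 + 3*a
r = 484707/177773 (r = 3 - (231/(-457) + 303/389) = 3 - (231*(-1/457) + 303*(1/389)) = 3 - (-231/457 + 303/389) = 3 - 1*48612/177773 = 3 - 48612/177773 = 484707/177773 ≈ 2.7266)
f(Q, s) = (-57 + Q)/(-219 + Q) (f(Q, s) = (Q + (-6 + 3*(-17)))/(-219 + Q) = (Q + (-6 - 51))/(-219 + Q) = (Q - 57)/(-219 + Q) = (-57 + Q)/(-219 + Q))
f(1/184, r)/276567 = ((-57 + 1/184)/(-219 + 1/184))/276567 = ((-57 + 1/184)/(-219 + 1/184))*(1/276567) = (-10487/184/(-40295/184))*(1/276567) = -184/40295*(-10487/184)*(1/276567) = (10487/40295)*(1/276567) = 10487/11144267265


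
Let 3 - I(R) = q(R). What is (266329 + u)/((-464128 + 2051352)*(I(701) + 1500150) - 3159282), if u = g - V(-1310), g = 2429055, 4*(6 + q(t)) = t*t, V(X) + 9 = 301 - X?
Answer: 1346891/1093047172064 ≈ 1.2322e-6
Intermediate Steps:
V(X) = 292 - X (V(X) = -9 + (301 - X) = 292 - X)
q(t) = -6 + t²/4 (q(t) = -6 + (t*t)/4 = -6 + t²/4)
I(R) = 9 - R²/4 (I(R) = 3 - (-6 + R²/4) = 3 + (6 - R²/4) = 9 - R²/4)
u = 2427453 (u = 2429055 - (292 - 1*(-1310)) = 2429055 - (292 + 1310) = 2429055 - 1*1602 = 2429055 - 1602 = 2427453)
(266329 + u)/((-464128 + 2051352)*(I(701) + 1500150) - 3159282) = (266329 + 2427453)/((-464128 + 2051352)*((9 - ¼*701²) + 1500150) - 3159282) = 2693782/(1587224*((9 - ¼*491401) + 1500150) - 3159282) = 2693782/(1587224*((9 - 491401/4) + 1500150) - 3159282) = 2693782/(1587224*(-491365/4 + 1500150) - 3159282) = 2693782/(1587224*(5509235/4) - 3159282) = 2693782/(2186097503410 - 3159282) = 2693782/2186094344128 = 2693782*(1/2186094344128) = 1346891/1093047172064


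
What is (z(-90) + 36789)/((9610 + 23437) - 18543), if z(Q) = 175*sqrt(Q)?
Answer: 36789/14504 + 75*I*sqrt(10)/2072 ≈ 2.5365 + 0.11446*I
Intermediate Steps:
(z(-90) + 36789)/((9610 + 23437) - 18543) = (175*sqrt(-90) + 36789)/((9610 + 23437) - 18543) = (175*(3*I*sqrt(10)) + 36789)/(33047 - 18543) = (525*I*sqrt(10) + 36789)/14504 = (36789 + 525*I*sqrt(10))*(1/14504) = 36789/14504 + 75*I*sqrt(10)/2072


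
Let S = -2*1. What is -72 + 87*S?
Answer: -246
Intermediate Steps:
S = -2
-72 + 87*S = -72 + 87*(-2) = -72 - 174 = -246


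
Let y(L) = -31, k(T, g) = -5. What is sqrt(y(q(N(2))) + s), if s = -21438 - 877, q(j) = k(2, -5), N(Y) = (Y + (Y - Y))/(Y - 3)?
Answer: I*sqrt(22346) ≈ 149.49*I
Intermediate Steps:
N(Y) = Y/(-3 + Y) (N(Y) = (Y + 0)/(-3 + Y) = Y/(-3 + Y))
q(j) = -5
s = -22315
sqrt(y(q(N(2))) + s) = sqrt(-31 - 22315) = sqrt(-22346) = I*sqrt(22346)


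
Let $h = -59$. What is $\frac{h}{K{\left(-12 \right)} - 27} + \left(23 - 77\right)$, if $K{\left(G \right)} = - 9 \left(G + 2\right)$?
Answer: $- \frac{3461}{63} \approx -54.937$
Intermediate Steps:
$K{\left(G \right)} = -18 - 9 G$ ($K{\left(G \right)} = - 9 \left(2 + G\right) = -18 - 9 G$)
$\frac{h}{K{\left(-12 \right)} - 27} + \left(23 - 77\right) = \frac{1}{\left(-18 - -108\right) - 27} \left(-59\right) + \left(23 - 77\right) = \frac{1}{\left(-18 + 108\right) - 27} \left(-59\right) - 54 = \frac{1}{90 - 27} \left(-59\right) - 54 = \frac{1}{63} \left(-59\right) - 54 = - \frac{59}{63} - 54 = - \frac{3461}{63}$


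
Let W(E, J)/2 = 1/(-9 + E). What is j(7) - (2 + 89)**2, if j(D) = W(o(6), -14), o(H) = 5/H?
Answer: -405781/49 ≈ -8281.3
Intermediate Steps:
W(E, J) = 2/(-9 + E)
j(D) = -12/49 (j(D) = 2/(-9 + 5/6) = 2/(-49/6) = 2*(-6/49) = -12/49)
j(7) - (2 + 89)**2 = -12/49 - (2 + 89)**2 = -12/49 - 1*91**2 = -12/49 - 1*8281 = -12/49 - 8281 = -405781/49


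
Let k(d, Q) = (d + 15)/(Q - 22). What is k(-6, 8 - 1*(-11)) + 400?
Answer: 397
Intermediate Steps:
k(d, Q) = (15 + d)/(-22 + Q)
k(-6, 8 - 1*(-11)) + 400 = (15 - 6)/(-22 + (8 - 1*(-11))) + 400 = 9/(-22 + (8 + 11)) + 400 = 9/(-22 + 19) + 400 = 9/(-3) + 400 = -⅓*9 + 400 = -3 + 400 = 397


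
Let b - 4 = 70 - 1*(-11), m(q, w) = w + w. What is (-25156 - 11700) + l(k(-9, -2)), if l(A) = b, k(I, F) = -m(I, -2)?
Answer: -36771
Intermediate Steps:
m(q, w) = 2*w
k(I, F) = 4 (k(I, F) = -2*(-2) = -1*(-4) = 4)
b = 85 (b = 4 + (70 - 1*(-11)) = 4 + (70 + 11) = 4 + 81 = 85)
l(A) = 85
(-25156 - 11700) + l(k(-9, -2)) = (-25156 - 11700) + 85 = -36856 + 85 = -36771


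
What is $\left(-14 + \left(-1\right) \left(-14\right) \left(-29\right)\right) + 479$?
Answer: $59$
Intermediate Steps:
$\left(-14 + \left(-1\right) \left(-14\right) \left(-29\right)\right) + 479 = \left(-14 + 14 \left(-29\right)\right) + 479 = \left(-14 - 406\right) + 479 = -420 + 479 = 59$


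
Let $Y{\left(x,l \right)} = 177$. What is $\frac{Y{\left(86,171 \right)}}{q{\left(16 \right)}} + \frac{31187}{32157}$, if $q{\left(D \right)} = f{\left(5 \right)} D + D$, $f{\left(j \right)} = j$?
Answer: $\frac{2895247}{1029024} \approx 2.8136$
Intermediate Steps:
$q{\left(D \right)} = 6 D$ ($q{\left(D \right)} = 5 D + D = 6 D$)
$\frac{Y{\left(86,171 \right)}}{q{\left(16 \right)}} + \frac{31187}{32157} = \frac{177}{6 \cdot 16} + \frac{31187}{32157} = \frac{177}{96} + 31187 \cdot \frac{1}{32157} = 177 \cdot \frac{1}{96} + \frac{31187}{32157} = \frac{59}{32} + \frac{31187}{32157} = \frac{2895247}{1029024}$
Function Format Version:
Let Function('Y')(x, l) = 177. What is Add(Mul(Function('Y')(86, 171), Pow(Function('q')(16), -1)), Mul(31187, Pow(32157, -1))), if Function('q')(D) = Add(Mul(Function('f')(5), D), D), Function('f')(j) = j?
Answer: Rational(2895247, 1029024) ≈ 2.8136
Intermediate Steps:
Function('q')(D) = Mul(6, D) (Function('q')(D) = Add(Mul(5, D), D) = Mul(6, D))
Add(Mul(Function('Y')(86, 171), Pow(Function('q')(16), -1)), Mul(31187, Pow(32157, -1))) = Add(Mul(177, Pow(Mul(6, 16), -1)), Mul(31187, Pow(32157, -1))) = Add(Mul(177, Pow(96, -1)), Mul(31187, Rational(1, 32157))) = Add(Mul(177, Rational(1, 96)), Rational(31187, 32157)) = Add(Rational(59, 32), Rational(31187, 32157)) = Rational(2895247, 1029024)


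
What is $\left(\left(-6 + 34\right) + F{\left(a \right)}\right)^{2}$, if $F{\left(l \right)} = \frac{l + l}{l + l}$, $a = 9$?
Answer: $841$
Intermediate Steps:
$F{\left(l \right)} = 1$ ($F{\left(l \right)} = \frac{2 l}{2 l} = 2 l \frac{1}{2 l} = 1$)
$\left(\left(-6 + 34\right) + F{\left(a \right)}\right)^{2} = \left(\left(-6 + 34\right) + 1\right)^{2} = \left(28 + 1\right)^{2} = 29^{2} = 841$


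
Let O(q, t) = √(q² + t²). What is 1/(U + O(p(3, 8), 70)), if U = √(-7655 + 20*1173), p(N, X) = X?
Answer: 1/(√15805 + 2*√1241) ≈ 0.0050975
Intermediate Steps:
U = √15805 (U = √(-7655 + 23460) = √15805 ≈ 125.72)
1/(U + O(p(3, 8), 70)) = 1/(√15805 + √(8² + 70²)) = 1/(√15805 + √(64 + 4900)) = 1/(√15805 + √4964) = 1/(√15805 + 2*√1241)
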